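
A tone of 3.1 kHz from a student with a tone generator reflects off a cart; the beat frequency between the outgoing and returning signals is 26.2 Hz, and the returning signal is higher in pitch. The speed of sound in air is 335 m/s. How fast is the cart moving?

1.41 m/s

Double Doppler shift off a moving reflector: f₂ = f₀ · (v + u)/(v − u) (u > 0 toward emitter).
Returning signal is higher, so f₂ = f₀ + Δf = 3100 + 26.2 = 3126.2 Hz.
Rearranging, u = v · (f₂ − f₀)/(f₂ + f₀) = 335 × 26.2/6226.2 ≈ 1.41 m/s.
So the cart is moving at 1.41 m/s toward the emitter.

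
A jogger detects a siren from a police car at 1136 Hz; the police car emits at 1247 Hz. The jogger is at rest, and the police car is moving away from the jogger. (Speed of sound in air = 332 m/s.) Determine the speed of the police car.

f' = f · v/(v + v_s) ⇒ v_s = v · |1 − f/f'|.
v_s = 332 × |1 − 1247/1136| = 332 × 0.09771 ≈ 32 m/s.

32 m/s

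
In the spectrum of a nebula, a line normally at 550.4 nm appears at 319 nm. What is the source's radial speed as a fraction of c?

0.497c

λ'/λ₀ = 0.5796 < 1 (blueshift), so the source is approaching.
λ'/λ₀ = √((1 − β)/(1 + β)) for an approaching source ⇒ β = (1 − r²)/(1 + r²) with r = λ'/λ₀.
β = (1 − 0.3359)/(1 + 0.3359) ≈ 0.497.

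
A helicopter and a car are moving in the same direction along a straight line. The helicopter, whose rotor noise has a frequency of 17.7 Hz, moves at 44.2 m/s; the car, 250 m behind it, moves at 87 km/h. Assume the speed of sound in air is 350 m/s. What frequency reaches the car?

16.8 Hz

87 km/h = 24.17 m/s.
The car is behind, so the helicopter is moving away from it while the car is moving toward the helicopter.
With source receding and observer approaching, f' = f · (v + v_o)/(v + v_s).
f' = 17.7 × (350 + 24.17)/(350 + 44.2) = 17.7 × 374.17/394.2 ≈ 16.8 Hz.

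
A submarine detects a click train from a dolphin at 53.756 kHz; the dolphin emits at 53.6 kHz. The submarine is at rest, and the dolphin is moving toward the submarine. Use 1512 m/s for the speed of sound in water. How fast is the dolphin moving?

4.4 m/s

f' = f · v/(v − v_s) ⇒ v_s = v · |1 − f/f'|.
v_s = 1512 × |1 − 53.6/53.756| = 1512 × 0.002902 ≈ 4.4 m/s.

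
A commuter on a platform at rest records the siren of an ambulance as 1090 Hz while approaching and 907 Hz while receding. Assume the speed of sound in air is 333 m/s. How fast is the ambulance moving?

31 m/s

f₁/f₂ = (v + v_s)/(v − v_s), so v_s = v · (f₁ − f₂)/(f₁ + f₂).
v_s = 333 × (1090 − 907)/(1090 + 907) = 333 × 183/1997 ≈ 31 m/s.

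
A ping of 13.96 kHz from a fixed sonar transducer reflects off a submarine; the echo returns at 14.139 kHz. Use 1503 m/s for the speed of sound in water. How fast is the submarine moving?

9.6 m/s

Double Doppler shift off a moving reflector: f₂ = f₀ · (v + u)/(v − u) (u > 0 toward emitter).
Rearranging, u = v · (f₂ − f₀)/(f₂ + f₀) = 1503 × 0.179/28.099 ≈ 9.6 m/s.
So the submarine is moving at 9.6 m/s toward the emitter.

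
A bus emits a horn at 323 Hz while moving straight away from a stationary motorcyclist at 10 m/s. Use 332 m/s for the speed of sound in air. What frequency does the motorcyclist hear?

With the source moving away from a stationary observer, f' = f · v/(v + v_s).
f' = 323 × 332/(332 + 10) = 323 × 332/342 ≈ 314 Hz.

314 Hz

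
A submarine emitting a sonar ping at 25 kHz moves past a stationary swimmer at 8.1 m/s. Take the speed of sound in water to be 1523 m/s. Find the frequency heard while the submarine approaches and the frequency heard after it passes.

25.1 kHz approaching; 24.9 kHz receding

Approaching: f₁ = f · v/(v − v_s) = 25 × 1523/1514.9 ≈ 25.1 kHz.
Receding: f₂ = f · v/(v + v_s) = 25 × 1523/1531.1 ≈ 24.9 kHz.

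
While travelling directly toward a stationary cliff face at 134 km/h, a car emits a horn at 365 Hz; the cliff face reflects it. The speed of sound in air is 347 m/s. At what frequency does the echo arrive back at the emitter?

453 Hz

134 km/h = 37.22 m/s.
The cliff face receives the sound from a moving source: f₁ = f₀ · v/(v − v_e) = 365 × 347/309.78 ≈ 409 Hz.
On the return leg the car is a moving observer: f₂ = f₁ · (v + v_e)/v = 409 × 384.22/347 ≈ 453 Hz.
Equivalently f₂ = f₀ · (v + v_e)/(v − v_e).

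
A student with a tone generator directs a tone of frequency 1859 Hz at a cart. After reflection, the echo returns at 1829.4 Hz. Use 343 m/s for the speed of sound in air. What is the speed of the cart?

Double Doppler shift off a moving reflector: f₂ = f₀ · (v + u)/(v − u) (u > 0 toward emitter).
Rearranging, u = v · (f₂ − f₀)/(f₂ + f₀) = 343 × -29.6/3688.4 ≈ -2.75 m/s.
So the cart is moving at 2.75 m/s away from the emitter.

2.75 m/s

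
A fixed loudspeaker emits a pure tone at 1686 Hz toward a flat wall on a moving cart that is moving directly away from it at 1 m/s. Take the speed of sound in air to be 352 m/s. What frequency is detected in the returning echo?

1676 Hz

The flat wall on a moving cart first receives the wave as a moving observer: f₁ = f₀ · (v − u)/v = 1686 × (352 − 1)/352 ≈ 1681 Hz.
The reflection then acts as a moving source: f₂ = f₁ · v/(v + u) ≈ 1676 Hz.
Equivalently f₂ = f₀ · (v − u)/(v + u).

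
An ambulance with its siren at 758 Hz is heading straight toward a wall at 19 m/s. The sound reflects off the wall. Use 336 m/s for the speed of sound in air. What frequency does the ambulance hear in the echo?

849 Hz

The wall receives the sound from a moving source: f₁ = f₀ · v/(v − v_e) = 758 × 336/317 ≈ 803 Hz.
On the return leg the ambulance is a moving observer: f₂ = f₁ · (v + v_e)/v = 803 × 355/336 ≈ 849 Hz.
Equivalently f₂ = f₀ · (v + v_e)/(v − v_e).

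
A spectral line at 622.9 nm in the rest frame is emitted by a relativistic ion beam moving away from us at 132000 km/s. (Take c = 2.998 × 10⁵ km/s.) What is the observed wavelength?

β = v/c = 132000/299800 = 0.4403.
Relativistic Doppler for wavelength: λ' = λ₀ · √((1 + β)/(1 − β)).
λ' = 622.9 × √(1.4403/0.5597) = 622.9 × 1.60415 ≈ 999.2 nm.

999.2 nm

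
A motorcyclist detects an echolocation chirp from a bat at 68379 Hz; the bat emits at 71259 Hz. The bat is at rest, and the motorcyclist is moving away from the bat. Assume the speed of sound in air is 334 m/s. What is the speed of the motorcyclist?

f' = f · (v − v_o)/v ⇒ v_o = v · |f'/f − 1|.
v_o = 334 × |68379/71259 − 1| = 334 × 0.04042 ≈ 13.5 m/s.

13.5 m/s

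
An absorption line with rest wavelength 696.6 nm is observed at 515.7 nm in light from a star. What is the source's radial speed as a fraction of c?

λ'/λ₀ = 0.7403 < 1 (blueshift), so the source is approaching.
λ'/λ₀ = √((1 − β)/(1 + β)) for an approaching source ⇒ β = (1 − r²)/(1 + r²) with r = λ'/λ₀.
β = (1 − 0.5481)/(1 + 0.5481) ≈ 0.292.

0.292c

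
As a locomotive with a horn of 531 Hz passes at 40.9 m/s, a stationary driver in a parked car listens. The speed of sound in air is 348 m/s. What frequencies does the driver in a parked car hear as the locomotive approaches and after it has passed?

Approaching: f₁ = f · v/(v − v_s) = 531 × 348/307.1 ≈ 602 Hz.
Receding: f₂ = f · v/(v + v_s) = 531 × 348/388.9 ≈ 475 Hz.

602 Hz approaching; 475 Hz receding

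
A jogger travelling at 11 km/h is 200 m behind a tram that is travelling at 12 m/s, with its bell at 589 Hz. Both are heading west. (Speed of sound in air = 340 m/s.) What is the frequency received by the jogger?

11 km/h = 3.056 m/s.
The jogger is behind, so the tram is moving away from it while the jogger is moving toward the tram.
Both move, so f' = f · (v + v_o)/(v + v_s).
f' = 589 × (340 + 3.056)/(340 + 12) = 589 × 343.06/352 ≈ 574 Hz.

574 Hz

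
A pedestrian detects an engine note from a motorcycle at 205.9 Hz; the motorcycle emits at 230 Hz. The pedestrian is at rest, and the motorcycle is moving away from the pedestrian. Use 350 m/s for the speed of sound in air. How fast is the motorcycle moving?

41 m/s

f' = f · v/(v + v_s) ⇒ v_s = v · |1 − f/f'|.
v_s = 350 × |1 − 230/205.9| = 350 × 0.117 ≈ 41 m/s.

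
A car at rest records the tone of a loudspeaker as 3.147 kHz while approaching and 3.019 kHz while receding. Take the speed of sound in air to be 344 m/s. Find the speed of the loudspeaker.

f₁/f₂ = (v + v_s)/(v − v_s), so v_s = v · (f₁ − f₂)/(f₁ + f₂).
v_s = 344 × (3.147 − 3.019)/(3.147 + 3.019) = 344 × 0.128/6.166 ≈ 7.1 m/s.

7.1 m/s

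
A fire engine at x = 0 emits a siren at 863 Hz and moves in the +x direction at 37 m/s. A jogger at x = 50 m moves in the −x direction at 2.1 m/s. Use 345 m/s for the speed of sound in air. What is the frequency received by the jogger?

973 Hz

The observer lies on the +x side, so the source is heading toward the observer and the observer is heading toward the source.
General Doppler shift: f' = f · (v + v_o)/(v − v_s).
f' = 863 × (345 + 2.1)/(345 − 37) = 863 × 347.1/308 ≈ 973 Hz.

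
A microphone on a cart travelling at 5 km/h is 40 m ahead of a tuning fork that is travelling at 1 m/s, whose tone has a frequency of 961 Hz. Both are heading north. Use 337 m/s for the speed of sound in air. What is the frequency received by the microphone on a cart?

960 Hz

5 km/h = 1.389 m/s.
The microphone on a cart is ahead, so the tuning fork is moving toward it while the microphone on a cart is moving away from the tuning fork.
With source approaching and observer receding, f' = f · (v − v_o)/(v − v_s).
f' = 961 × (337 − 1.389)/(337 − 1) = 961 × 335.61/336 ≈ 960 Hz.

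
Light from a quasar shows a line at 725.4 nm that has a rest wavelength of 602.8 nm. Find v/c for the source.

0.183c

λ'/λ₀ = 1.2034 > 1 (redshift), so the source is receding.
λ'/λ₀ = √((1 + β)/(1 − β)) for a receding source ⇒ β = (r² − 1)/(r² + 1) with r = λ'/λ₀.
β = (1.4481 − 1)/(1.4481 + 1) ≈ 0.183.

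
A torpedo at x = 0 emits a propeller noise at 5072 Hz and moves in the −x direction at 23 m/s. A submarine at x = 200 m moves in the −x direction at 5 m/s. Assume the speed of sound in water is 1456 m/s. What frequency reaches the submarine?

5010 Hz

The observer lies on the +x side, so the source is heading away from the observer and the observer is heading toward the source.
Both move, so f' = f · (v + v_o)/(v + v_s).
f' = 5072 × (1456 + 5)/(1456 + 23) = 5072 × 1461/1479 ≈ 5010 Hz.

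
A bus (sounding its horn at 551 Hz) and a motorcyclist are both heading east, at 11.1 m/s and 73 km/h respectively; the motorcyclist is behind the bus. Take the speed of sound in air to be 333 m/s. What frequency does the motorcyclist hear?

566 Hz

73 km/h = 20.28 m/s.
The motorcyclist is behind, so the bus is moving away from it while the motorcyclist is moving toward the bus.
With source receding and observer approaching, f' = f · (v + v_o)/(v + v_s).
f' = 551 × (333 + 20.28)/(333 + 11.1) = 551 × 353.28/344.1 ≈ 566 Hz.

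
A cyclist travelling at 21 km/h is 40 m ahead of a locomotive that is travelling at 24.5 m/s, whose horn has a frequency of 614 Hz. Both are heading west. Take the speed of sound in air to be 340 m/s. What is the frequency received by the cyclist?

650 Hz

21 km/h = 5.833 m/s.
The cyclist is ahead, so the locomotive is moving toward it while the cyclist is moving away from the locomotive.
Both move, so f' = f · (v − v_o)/(v − v_s).
f' = 614 × (340 − 5.833)/(340 − 24.5) = 614 × 334.17/315.5 ≈ 650 Hz.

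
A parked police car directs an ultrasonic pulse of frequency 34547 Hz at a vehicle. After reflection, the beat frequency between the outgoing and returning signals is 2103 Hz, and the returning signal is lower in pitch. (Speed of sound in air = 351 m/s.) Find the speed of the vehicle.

11.0 m/s

Double Doppler shift off a moving reflector: f₂ = f₀ · (v + u)/(v − u) (u > 0 toward emitter).
Returning signal is lower, so f₂ = f₀ − Δf = 34547 − 2103 = 32444 Hz.
Rearranging, u = v · (f₂ − f₀)/(f₂ + f₀) = 351 × -2103/66991 ≈ -11.0 m/s.
So the vehicle is moving at 11.0 m/s away from the emitter.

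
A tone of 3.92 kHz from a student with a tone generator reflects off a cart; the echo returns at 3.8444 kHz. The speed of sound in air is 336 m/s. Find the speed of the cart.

Double Doppler shift off a moving reflector: f₂ = f₀ · (v + u)/(v − u) (u > 0 toward emitter).
Rearranging, u = v · (f₂ − f₀)/(f₂ + f₀) = 336 × -0.0756/7.7644 ≈ -3.3 m/s.
So the cart is moving at 3.3 m/s away from the emitter.

3.3 m/s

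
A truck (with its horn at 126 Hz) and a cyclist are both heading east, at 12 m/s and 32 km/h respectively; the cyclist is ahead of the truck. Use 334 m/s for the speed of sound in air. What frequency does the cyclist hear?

32 km/h = 8.889 m/s.
The cyclist is ahead, so the truck is moving toward it while the cyclist is moving away from the truck.
General Doppler shift: f' = f · (v − v_o)/(v − v_s).
f' = 126 × (334 − 8.889)/(334 − 12) = 126 × 325.11/322 ≈ 127 Hz.

127 Hz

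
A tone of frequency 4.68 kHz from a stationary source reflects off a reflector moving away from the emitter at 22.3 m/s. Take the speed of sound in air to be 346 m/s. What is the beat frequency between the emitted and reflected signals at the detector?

The reflector first receives the wave as a moving observer: f₁ = f₀ · (v − u)/v = 4.68 × (346 − 22.3)/346 ≈ 4.378 kHz.
The reflection then acts as a moving source: f₂ = f₁ · v/(v + u) ≈ 4.113 kHz.
Beat frequency (with f₀ = 4680 Hz): |f₂ − f₀| = 2u·f₀/(v + u) = 2 × 22.3 × 4680/368.3 ≈ 567 Hz.

567 Hz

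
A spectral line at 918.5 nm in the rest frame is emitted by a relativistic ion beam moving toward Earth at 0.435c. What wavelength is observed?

576.3 nm

Relativistic Doppler for wavelength: λ' = λ₀ · √((1 − β)/(1 + β)).
λ' = 918.5 × √(0.5650/1.4350) = 918.5 × 0.62748 ≈ 576.3 nm.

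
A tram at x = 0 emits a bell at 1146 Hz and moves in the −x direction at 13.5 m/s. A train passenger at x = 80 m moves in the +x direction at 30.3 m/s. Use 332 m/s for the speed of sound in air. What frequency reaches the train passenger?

The observer lies on the +x side, so the source is heading away from the observer and the observer is heading away from the source.
Both move, so f' = f · (v − v_o)/(v + v_s).
f' = 1146 × (332 − 30.3)/(332 + 13.5) = 1146 × 301.7/345.5 ≈ 1001 Hz.

1001 Hz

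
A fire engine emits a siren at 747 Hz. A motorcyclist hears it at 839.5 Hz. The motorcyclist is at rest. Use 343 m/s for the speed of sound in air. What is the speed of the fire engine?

38 m/s

f' > f, so the fire engine is approaching.
f' = f · v/(v − v_s) ⇒ v_s = v · |1 − f/f'|.
v_s = 343 × |1 − 747/839.5| = 343 × 0.1102 ≈ 38 m/s.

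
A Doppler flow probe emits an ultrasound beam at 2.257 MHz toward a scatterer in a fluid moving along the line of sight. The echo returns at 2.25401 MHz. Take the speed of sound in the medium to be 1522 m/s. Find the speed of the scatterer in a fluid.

Double Doppler shift off a moving reflector: f₂ = f₀ · (v + u)/(v − u) (u > 0 toward emitter).
Rearranging, u = v · (f₂ − f₀)/(f₂ + f₀) = 1522 × -0.00299/4.51101 ≈ -1.01 m/s.
So the scatterer in a fluid is moving at 1.01 m/s away from the emitter.

1.01 m/s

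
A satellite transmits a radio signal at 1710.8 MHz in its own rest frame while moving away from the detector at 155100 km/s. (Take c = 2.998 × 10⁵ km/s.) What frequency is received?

β = v/c = 155100/299800 = 0.5173.
Relativistic Doppler for frequency: f' = f₀ · √((1 − β)/(1 + β)).
f' = 1710.8 × √(0.4827/1.5173) = 1710.8 × 0.56400 ≈ 964.9 MHz.

964.9 MHz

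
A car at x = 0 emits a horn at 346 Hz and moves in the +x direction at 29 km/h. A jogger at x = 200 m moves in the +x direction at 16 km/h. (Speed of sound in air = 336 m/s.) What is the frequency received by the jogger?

350 Hz

29 km/h = 8.056 m/s; 16 km/h = 4.444 m/s.
The observer lies on the +x side, so the source is heading toward the observer and the observer is heading away from the source.
With source approaching and observer receding, f' = f · (v − v_o)/(v − v_s).
f' = 346 × (336 − 4.444)/(336 − 8.056) = 346 × 331.56/327.94 ≈ 350 Hz.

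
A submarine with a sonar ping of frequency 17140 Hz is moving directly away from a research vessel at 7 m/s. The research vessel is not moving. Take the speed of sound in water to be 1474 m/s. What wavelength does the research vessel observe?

With the source moving away from a stationary observer, f' = f · v/(v + v_s).
f' = 17140 × 1474/(1474 + 7) ≈ 17059 Hz.
λ' = v/f' = 1474/17059 ≈ 8.6 cm.

8.6 cm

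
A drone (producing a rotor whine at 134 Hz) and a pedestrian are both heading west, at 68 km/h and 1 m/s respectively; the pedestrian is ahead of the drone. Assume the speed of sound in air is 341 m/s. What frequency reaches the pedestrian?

68 km/h = 18.89 m/s.
The pedestrian is ahead, so the drone is moving toward it while the pedestrian is moving away from the drone.
With source approaching and observer receding, f' = f · (v − v_o)/(v − v_s).
f' = 134 × (341 − 1)/(341 − 18.89) = 134 × 340/322.11 ≈ 141 Hz.

141 Hz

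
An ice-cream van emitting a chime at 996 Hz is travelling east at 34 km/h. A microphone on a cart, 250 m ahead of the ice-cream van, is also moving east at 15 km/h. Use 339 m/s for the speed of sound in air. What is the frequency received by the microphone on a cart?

34 km/h = 9.444 m/s; 15 km/h = 4.167 m/s.
The microphone on a cart is ahead, so the ice-cream van is moving toward it while the microphone on a cart is moving away from the ice-cream van.
Both move, so f' = f · (v − v_o)/(v − v_s).
f' = 996 × (339 − 4.167)/(339 − 9.444) = 996 × 334.83/329.56 ≈ 1012 Hz.

1012 Hz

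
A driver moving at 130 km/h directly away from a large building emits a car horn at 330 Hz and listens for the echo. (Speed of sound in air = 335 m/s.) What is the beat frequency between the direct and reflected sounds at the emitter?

64 Hz

130 km/h = 36.11 m/s.
The large building receives the sound from a moving source: f₁ = f₀ · v/(v + v_e) = 330 × 335/371.11 ≈ 297.9 Hz.
On the return leg the driver is a moving observer: f₂ = f₁ · (v − v_e)/v = 297.9 × 298.89/335 ≈ 265.8 Hz.
Equivalently f₂ = f₀ · (v − v_e)/(v + v_e).
Beat against the emitted tone: |f₂ − f₀| = 2v_e·f₀/(v + v_e) = 2 × 36.11 × 330/371.11 ≈ 64 Hz.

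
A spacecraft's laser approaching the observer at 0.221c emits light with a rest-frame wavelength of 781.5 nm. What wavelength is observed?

624.2 nm

Relativistic Doppler for wavelength: λ' = λ₀ · √((1 − β)/(1 + β)).
λ' = 781.5 × √(0.7790/1.2210) = 781.5 × 0.79875 ≈ 624.2 nm.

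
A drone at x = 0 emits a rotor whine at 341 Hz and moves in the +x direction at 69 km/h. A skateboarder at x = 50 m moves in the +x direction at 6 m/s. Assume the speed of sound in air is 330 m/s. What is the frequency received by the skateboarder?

355 Hz

69 km/h = 19.17 m/s.
The observer lies on the +x side, so the source is heading toward the observer and the observer is heading away from the source.
General Doppler shift: f' = f · (v − v_o)/(v − v_s).
f' = 341 × (330 − 6)/(330 − 19.17) = 341 × 324/310.83 ≈ 355 Hz.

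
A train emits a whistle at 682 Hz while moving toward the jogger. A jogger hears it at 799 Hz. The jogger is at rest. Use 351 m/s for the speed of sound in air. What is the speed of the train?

51 m/s

f' = f · v/(v − v_s) ⇒ v_s = v · |1 − f/f'|.
v_s = 351 × |1 − 682/799| = 351 × 0.1464 ≈ 51 m/s.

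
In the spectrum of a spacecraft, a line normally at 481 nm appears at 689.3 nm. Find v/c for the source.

0.345c

λ'/λ₀ = 1.4331 > 1 (redshift), so the source is receding.
λ'/λ₀ = √((1 + β)/(1 − β)) for a receding source ⇒ β = (r² − 1)/(r² + 1) with r = λ'/λ₀.
β = (2.0536 − 1)/(2.0536 + 1) ≈ 0.345.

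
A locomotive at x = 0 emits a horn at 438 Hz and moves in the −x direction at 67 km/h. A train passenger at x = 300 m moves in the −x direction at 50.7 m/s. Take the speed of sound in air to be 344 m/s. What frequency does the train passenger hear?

477 Hz

67 km/h = 18.61 m/s.
The observer lies on the +x side, so the source is heading away from the observer and the observer is heading toward the source.
Both move, so f' = f · (v + v_o)/(v + v_s).
f' = 438 × (344 + 50.7)/(344 + 18.61) = 438 × 394.7/362.61 ≈ 477 Hz.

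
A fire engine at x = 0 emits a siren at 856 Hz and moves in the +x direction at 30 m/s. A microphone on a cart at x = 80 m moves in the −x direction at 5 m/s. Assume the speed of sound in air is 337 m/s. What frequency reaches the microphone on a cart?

954 Hz

The observer lies on the +x side, so the source is heading toward the observer and the observer is heading toward the source.
With source approaching and observer approaching, f' = f · (v + v_o)/(v − v_s).
f' = 856 × (337 + 5)/(337 − 30) = 856 × 342/307 ≈ 954 Hz.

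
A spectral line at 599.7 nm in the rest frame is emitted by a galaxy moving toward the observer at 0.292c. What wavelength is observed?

443.9 nm

Relativistic Doppler for wavelength: λ' = λ₀ · √((1 − β)/(1 + β)).
λ' = 599.7 × √(0.7080/1.2920) = 599.7 × 0.74026 ≈ 443.9 nm.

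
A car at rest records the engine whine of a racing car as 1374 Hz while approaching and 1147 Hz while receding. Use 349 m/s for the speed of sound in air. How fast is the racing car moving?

f₁/f₂ = (v + v_s)/(v − v_s), so v_s = v · (f₁ − f₂)/(f₁ + f₂).
v_s = 349 × (1374 − 1147)/(1374 + 1147) = 349 × 227/2521 ≈ 31 m/s.

31 m/s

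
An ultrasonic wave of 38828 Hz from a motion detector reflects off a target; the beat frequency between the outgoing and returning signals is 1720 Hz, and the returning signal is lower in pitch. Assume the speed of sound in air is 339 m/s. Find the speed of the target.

Double Doppler shift off a moving reflector: f₂ = f₀ · (v + u)/(v − u) (u > 0 toward emitter).
Returning signal is lower, so f₂ = f₀ − Δf = 38828 − 1720 = 37108 Hz.
Rearranging, u = v · (f₂ − f₀)/(f₂ + f₀) = 339 × -1720/75936 ≈ -7.7 m/s.
So the target is moving at 7.7 m/s away from the emitter.

7.7 m/s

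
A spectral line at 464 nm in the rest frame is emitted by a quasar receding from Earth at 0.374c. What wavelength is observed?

Relativistic Doppler for wavelength: λ' = λ₀ · √((1 + β)/(1 − β)).
λ' = 464 × √(1.3740/0.6260) = 464 × 1.48152 ≈ 687.4 nm.

687.4 nm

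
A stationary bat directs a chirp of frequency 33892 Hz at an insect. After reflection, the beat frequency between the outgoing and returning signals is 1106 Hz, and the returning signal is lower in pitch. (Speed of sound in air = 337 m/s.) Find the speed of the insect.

Double Doppler shift off a moving reflector: f₂ = f₀ · (v + u)/(v − u) (u > 0 toward emitter).
Returning signal is lower, so f₂ = f₀ − Δf = 33892 − 1106 = 32786 Hz.
Rearranging, u = v · (f₂ − f₀)/(f₂ + f₀) = 337 × -1106/66678 ≈ -5.6 m/s.
So the insect is moving at 5.6 m/s away from the emitter.

5.6 m/s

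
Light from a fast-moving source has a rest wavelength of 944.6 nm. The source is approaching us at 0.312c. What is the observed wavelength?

684.0 nm

Relativistic Doppler for wavelength: λ' = λ₀ · √((1 − β)/(1 + β)).
λ' = 944.6 × √(0.6880/1.3120) = 944.6 × 0.72415 ≈ 684.0 nm.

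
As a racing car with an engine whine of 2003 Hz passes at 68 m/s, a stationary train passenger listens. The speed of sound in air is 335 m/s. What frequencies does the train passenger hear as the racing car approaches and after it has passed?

2513 Hz approaching; 1665 Hz receding

Approaching: f₁ = f · v/(v − v_s) = 2003 × 335/267 ≈ 2513 Hz.
Receding: f₂ = f · v/(v + v_s) = 2003 × 335/403 ≈ 1665 Hz.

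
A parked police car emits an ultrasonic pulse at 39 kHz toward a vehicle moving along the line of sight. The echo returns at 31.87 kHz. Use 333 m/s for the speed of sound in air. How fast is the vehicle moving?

34 m/s

Double Doppler shift off a moving reflector: f₂ = f₀ · (v + u)/(v − u) (u > 0 toward emitter).
Rearranging, u = v · (f₂ − f₀)/(f₂ + f₀) = 333 × -7.13/70.87 ≈ -34 m/s.
So the vehicle is moving at 34 m/s away from the emitter.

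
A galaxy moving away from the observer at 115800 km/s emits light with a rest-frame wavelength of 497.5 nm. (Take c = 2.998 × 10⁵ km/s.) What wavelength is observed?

747.7 nm

β = v/c = 115800/299800 = 0.3863.
Relativistic Doppler for wavelength: λ' = λ₀ · √((1 + β)/(1 − β)).
λ' = 497.5 × √(1.3863/0.6137) = 497.5 × 1.50290 ≈ 747.7 nm.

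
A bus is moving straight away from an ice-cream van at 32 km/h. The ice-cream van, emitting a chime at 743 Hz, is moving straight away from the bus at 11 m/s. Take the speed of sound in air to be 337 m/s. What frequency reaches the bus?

32 km/h = 8.889 m/s.
With source receding and observer receding, f' = f · (v − v_o)/(v + v_s).
f' = 743 × (337 − 8.889)/(337 + 11) = 743 × 328.11/348 ≈ 701 Hz.

701 Hz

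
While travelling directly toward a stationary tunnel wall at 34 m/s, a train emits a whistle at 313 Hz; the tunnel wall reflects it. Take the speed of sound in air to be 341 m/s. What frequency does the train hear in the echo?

The tunnel wall receives the sound from a moving source: f₁ = f₀ · v/(v − v_e) = 313 × 341/307 ≈ 348 Hz.
On the return leg the train is a moving observer: f₂ = f₁ · (v + v_e)/v = 348 × 375/341 ≈ 382 Hz.

382 Hz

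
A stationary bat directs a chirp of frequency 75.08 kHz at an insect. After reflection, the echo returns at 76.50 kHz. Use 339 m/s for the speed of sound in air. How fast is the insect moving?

3.2 m/s

Double Doppler shift off a moving reflector: f₂ = f₀ · (v + u)/(v − u) (u > 0 toward emitter).
Rearranging, u = v · (f₂ − f₀)/(f₂ + f₀) = 339 × 1.42/151.58 ≈ 3.2 m/s.
So the insect is moving at 3.2 m/s toward the emitter.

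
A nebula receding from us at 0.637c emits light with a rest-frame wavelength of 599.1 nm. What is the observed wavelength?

Relativistic Doppler for wavelength: λ' = λ₀ · √((1 + β)/(1 − β)).
λ' = 599.1 × √(1.6370/0.3630) = 599.1 × 2.12359 ≈ 1272.2 nm.

1272.2 nm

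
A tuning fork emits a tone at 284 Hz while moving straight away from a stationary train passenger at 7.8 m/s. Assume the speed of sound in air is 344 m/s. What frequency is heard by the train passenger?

With the source moving away from a stationary observer, f' = f · v/(v + v_s).
f' = 284 × 344/(344 + 7.8) = 284 × 344/351.8 ≈ 278 Hz.

278 Hz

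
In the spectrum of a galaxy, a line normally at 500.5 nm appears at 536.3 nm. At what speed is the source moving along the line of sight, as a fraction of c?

λ'/λ₀ = 1.0715 > 1 (redshift), so the source is receding.
λ'/λ₀ = √((1 + β)/(1 − β)) for a receding source ⇒ β = (r² − 1)/(r² + 1) with r = λ'/λ₀.
β = (1.1482 − 1)/(1.1482 + 1) ≈ 0.069.

0.069c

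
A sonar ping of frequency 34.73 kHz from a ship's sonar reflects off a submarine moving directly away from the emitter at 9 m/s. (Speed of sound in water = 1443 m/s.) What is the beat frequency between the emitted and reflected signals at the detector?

431 Hz

The submarine first receives the wave as a moving observer: f₁ = f₀ · (v − u)/v = 34.73 × (1443 − 9)/1443 ≈ 34.513 kHz.
On reflection it acts as a source moving away from the stationary detector: f₂ = f₁ · v/(v + u) = 34.513 × 1443/1452 ≈ 34.299 kHz.
Equivalently f₂ = f₀ · (v − u)/(v + u).
Beat frequency (with f₀ = 34730 Hz): |f₂ − f₀| = 2u·f₀/(v + u) = 2 × 9 × 34730/1452 ≈ 431 Hz.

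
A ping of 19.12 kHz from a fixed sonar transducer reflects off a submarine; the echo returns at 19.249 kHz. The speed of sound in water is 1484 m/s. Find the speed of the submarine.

5.0 m/s

Double Doppler shift off a moving reflector: f₂ = f₀ · (v + u)/(v − u) (u > 0 toward emitter).
Rearranging, u = v · (f₂ − f₀)/(f₂ + f₀) = 1484 × 0.129/38.369 ≈ 5.0 m/s.
So the submarine is moving at 5.0 m/s toward the emitter.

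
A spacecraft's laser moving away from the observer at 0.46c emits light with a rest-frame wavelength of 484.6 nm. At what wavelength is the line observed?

Relativistic Doppler for wavelength: λ' = λ₀ · √((1 + β)/(1 − β)).
λ' = 484.6 × √(1.4600/0.5400) = 484.6 × 1.64429 ≈ 796.8 nm.

796.8 nm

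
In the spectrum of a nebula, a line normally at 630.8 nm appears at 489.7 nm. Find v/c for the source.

0.248c

λ'/λ₀ = 0.7763 < 1 (blueshift), so the source is approaching.
λ'/λ₀ = √((1 − β)/(1 + β)) for an approaching source ⇒ β = (1 − r²)/(1 + r²) with r = λ'/λ₀.
β = (1 − 0.6027)/(1 + 0.6027) ≈ 0.248.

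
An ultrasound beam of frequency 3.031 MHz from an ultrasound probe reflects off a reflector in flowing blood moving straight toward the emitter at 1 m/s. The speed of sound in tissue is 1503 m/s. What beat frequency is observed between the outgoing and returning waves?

The reflector in flowing blood first receives the wave as a moving observer: f₁ = f₀ · (v + u)/v = 3.031 × (1503 + 1)/1503 ≈ 3.03302 MHz.
The reflection then acts as a moving source: f₂ = f₁ · v/(v − u) ≈ 3.03504 MHz.
Equivalently f₂ = f₀ · (v + u)/(v − u).
Beat frequency (with f₀ = 3031000 Hz): |f₂ − f₀| = 2u·f₀/(v − u) = 2 × 1 × 3031000/1502 ≈ 4036 Hz.

4036 Hz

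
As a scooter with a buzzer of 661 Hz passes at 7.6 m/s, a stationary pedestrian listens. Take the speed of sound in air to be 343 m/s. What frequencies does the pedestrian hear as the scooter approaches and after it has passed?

Approaching: f₁ = f · v/(v − v_s) = 661 × 343/335.4 ≈ 676 Hz.
Receding: f₂ = f · v/(v + v_s) = 661 × 343/350.6 ≈ 647 Hz.

676 Hz approaching; 647 Hz receding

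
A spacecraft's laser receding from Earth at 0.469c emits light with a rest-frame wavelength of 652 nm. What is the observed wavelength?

Relativistic Doppler for wavelength: λ' = λ₀ · √((1 + β)/(1 − β)).
λ' = 652 × √(1.4690/0.5310) = 652 × 1.66327 ≈ 1084.5 nm.

1084.5 nm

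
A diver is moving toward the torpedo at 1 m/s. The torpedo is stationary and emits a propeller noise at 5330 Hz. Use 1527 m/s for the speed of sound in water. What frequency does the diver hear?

5333 Hz

Moving observer, stationary source: f' = f · (v + v_o)/v.
f' = 5330 × (1527 + 1)/1527 = 5330 × 1528/1527 ≈ 5333 Hz.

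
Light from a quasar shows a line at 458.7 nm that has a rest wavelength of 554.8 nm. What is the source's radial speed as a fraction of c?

0.188

λ'/λ₀ = 0.8268 < 1 (blueshift), so the source is approaching.
λ'/λ₀ = √((1 − β)/(1 + β)) for an approaching source ⇒ β = (1 − r²)/(1 + r²) with r = λ'/λ₀.
β = (1 − 0.6836)/(1 + 0.6836) ≈ 0.188.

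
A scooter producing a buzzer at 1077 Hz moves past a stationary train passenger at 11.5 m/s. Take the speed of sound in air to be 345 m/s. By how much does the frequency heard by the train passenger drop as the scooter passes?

Approaching: f₁ = f · v/(v − v_s) = 1077 × 345/333.5 ≈ 1114.1 Hz.
Receding: f₂ = f · v/(v + v_s) = 1077 × 345/356.5 ≈ 1042.3 Hz.
Drop: f₁ − f₂ = 2f·v·v_s/(v² − v_s²) = 2 × 1077 × 345 × 11.5/(345² − 11.5²) ≈ 71.9 Hz.

71.9 Hz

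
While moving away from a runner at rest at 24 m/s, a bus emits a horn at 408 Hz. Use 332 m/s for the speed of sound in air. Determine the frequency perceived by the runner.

Only the source moves, away from the listener, so f' = f · v/(v + v_s).
f' = 408 × 332/(332 + 24) = 408 × 332/356 ≈ 380 Hz.

380 Hz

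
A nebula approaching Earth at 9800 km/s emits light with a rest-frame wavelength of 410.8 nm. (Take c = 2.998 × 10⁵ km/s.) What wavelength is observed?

β = v/c = 9800/299800 = 0.0327.
Relativistic Doppler for wavelength: λ' = λ₀ · √((1 − β)/(1 + β)).
λ' = 410.8 × √(0.9673/1.0327) = 410.8 × 0.96783 ≈ 397.6 nm.

397.6 nm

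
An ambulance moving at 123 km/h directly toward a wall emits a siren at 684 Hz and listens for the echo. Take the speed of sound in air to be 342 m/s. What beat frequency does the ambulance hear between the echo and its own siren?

123 km/h = 34.17 m/s.
The wall receives the sound from a moving source: f₁ = f₀ · v/(v − v_e) = 684 × 342/307.83 ≈ 759.9 Hz.
On the return leg the ambulance is a moving observer: f₂ = f₁ · (v + v_e)/v = 759.9 × 376.17/342 ≈ 835.8 Hz.
Equivalently f₂ = f₀ · (v + v_e)/(v − v_e).
Beat against the emitted tone: |f₂ − f₀| = 2v_e·f₀/(v − v_e) = 2 × 34.17 × 684/307.83 ≈ 152 Hz.

152 Hz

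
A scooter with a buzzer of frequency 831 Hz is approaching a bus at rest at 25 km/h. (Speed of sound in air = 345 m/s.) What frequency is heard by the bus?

848 Hz

25 km/h = 6.944 m/s.
With the source moving toward a stationary observer, f' = f · v/(v − v_s).
f' = 831 × 345/(345 − 6.944) = 831 × 345/338.1 ≈ 848 Hz.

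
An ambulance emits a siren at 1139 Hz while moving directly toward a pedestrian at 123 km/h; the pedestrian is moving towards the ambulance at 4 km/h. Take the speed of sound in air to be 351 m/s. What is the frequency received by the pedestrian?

1266 Hz

123 km/h = 34.17 m/s; 4 km/h = 1.111 m/s.
General Doppler shift: f' = f · (v + v_o)/(v − v_s).
f' = 1139 × (351 + 1.111)/(351 − 34.17) = 1139 × 352.11/316.83 ≈ 1266 Hz.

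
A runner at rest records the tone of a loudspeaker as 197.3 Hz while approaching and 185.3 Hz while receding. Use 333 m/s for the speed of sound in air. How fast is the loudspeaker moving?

f₁/f₂ = (v + v_s)/(v − v_s), so v_s = v · (f₁ − f₂)/(f₁ + f₂).
v_s = 333 × (197.3 − 185.3)/(197.3 + 185.3) = 333 × 12.0/382.6 ≈ 10.4 m/s.

10.4 m/s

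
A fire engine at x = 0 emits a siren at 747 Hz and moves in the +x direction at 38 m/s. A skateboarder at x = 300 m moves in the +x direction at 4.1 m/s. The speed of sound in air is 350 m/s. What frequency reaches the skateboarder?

828 Hz

The observer lies on the +x side, so the source is heading toward the observer and the observer is heading away from the source.
General Doppler shift: f' = f · (v − v_o)/(v − v_s).
f' = 747 × (350 − 4.1)/(350 − 38) = 747 × 345.9/312 ≈ 828 Hz.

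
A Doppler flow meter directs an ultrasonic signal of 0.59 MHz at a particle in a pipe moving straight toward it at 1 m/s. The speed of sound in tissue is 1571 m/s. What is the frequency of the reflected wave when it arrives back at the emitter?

The particle in a pipe first receives the wave as a moving observer: f₁ = f₀ · (v + u)/v = 0.59 × (1571 + 1)/1571 ≈ 0.5904 MHz.
On reflection it acts as a source moving toward the stationary detector: f₂ = f₁ · v/(v − u) = 0.5904 × 1571/1570 ≈ 0.5908 MHz.

0.5908 MHz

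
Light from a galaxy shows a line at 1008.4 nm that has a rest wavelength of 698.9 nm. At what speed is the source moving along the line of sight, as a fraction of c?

0.351

λ'/λ₀ = 1.4428 > 1 (redshift), so the source is receding.
λ'/λ₀ = √((1 + β)/(1 − β)) for a receding source ⇒ β = (r² − 1)/(r² + 1) with r = λ'/λ₀.
β = (2.0818 − 1)/(2.0818 + 1) ≈ 0.351.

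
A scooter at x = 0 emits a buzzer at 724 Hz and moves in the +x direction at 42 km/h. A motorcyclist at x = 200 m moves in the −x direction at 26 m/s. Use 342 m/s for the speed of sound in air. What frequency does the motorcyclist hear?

42 km/h = 11.67 m/s.
The observer lies on the +x side, so the source is heading toward the observer and the observer is heading toward the source.
Both move, so f' = f · (v + v_o)/(v − v_s).
f' = 724 × (342 + 26)/(342 − 11.67) = 724 × 368/330.33 ≈ 807 Hz.

807 Hz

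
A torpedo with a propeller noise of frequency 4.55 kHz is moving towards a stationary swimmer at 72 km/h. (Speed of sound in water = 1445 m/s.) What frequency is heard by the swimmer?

72 km/h = 20 m/s.
With the source moving toward a stationary observer, f' = f · v/(v − v_s).
f' = 4.55 × 1445/(1445 − 20) = 4.55 × 1445/1425 ≈ 4.61 kHz.

4.61 kHz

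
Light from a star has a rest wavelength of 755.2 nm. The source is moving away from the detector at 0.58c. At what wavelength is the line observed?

1464.8 nm

Relativistic Doppler for wavelength: λ' = λ₀ · √((1 + β)/(1 − β)).
λ' = 755.2 × √(1.5800/0.4200) = 755.2 × 1.93956 ≈ 1464.8 nm.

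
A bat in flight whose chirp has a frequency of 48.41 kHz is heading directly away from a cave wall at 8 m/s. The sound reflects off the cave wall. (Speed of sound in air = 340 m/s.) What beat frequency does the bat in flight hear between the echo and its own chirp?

The cave wall receives the sound from a moving source: f₁ = f₀ · v/(v + v_e) = 48.41 × 340/348 ≈ 47.30 kHz.
On the return leg the bat in flight is a moving observer: f₂ = f₁ · (v − v_e)/v = 47.30 × 332/340 ≈ 46.18 kHz.
Beat against the emitted tone (with f₀ = 48410 Hz): |f₂ − f₀| = 2v_e·f₀/(v + v_e) = 2 × 8 × 48410/348 ≈ 2226 Hz.

2226 Hz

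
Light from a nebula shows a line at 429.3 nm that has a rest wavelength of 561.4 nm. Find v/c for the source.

λ'/λ₀ = 0.7647 < 1 (blueshift), so the source is approaching.
λ'/λ₀ = √((1 − β)/(1 + β)) for an approaching source ⇒ β = (1 − r²)/(1 + r²) with r = λ'/λ₀.
β = (1 − 0.5848)/(1 + 0.5848) ≈ 0.262.

0.262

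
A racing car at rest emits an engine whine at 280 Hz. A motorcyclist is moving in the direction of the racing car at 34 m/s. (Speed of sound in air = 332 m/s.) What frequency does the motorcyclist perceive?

309 Hz

Moving observer, stationary source: f' = f · (v + v_o)/v.
f' = 280 × (332 + 34)/332 = 280 × 366/332 ≈ 309 Hz.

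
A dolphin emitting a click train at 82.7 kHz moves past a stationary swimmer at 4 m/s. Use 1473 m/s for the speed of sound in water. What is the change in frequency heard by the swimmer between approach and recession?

0.449 kHz

Approaching: f₁ = f · v/(v − v_s) = 82.7 × 1473/1469 ≈ 82.925 kHz.
Receding: f₂ = f · v/(v + v_s) = 82.7 × 1473/1477 ≈ 82.476 kHz.
Drop: f₁ − f₂ = 2f·v·v_s/(v² − v_s²) = 2 × 82.7 × 1473 × 4/(1473² − 4²) ≈ 0.449 kHz.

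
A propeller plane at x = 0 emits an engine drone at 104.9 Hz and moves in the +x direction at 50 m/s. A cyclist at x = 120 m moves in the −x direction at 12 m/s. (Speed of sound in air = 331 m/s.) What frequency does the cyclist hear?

128 Hz

The observer lies on the +x side, so the source is heading toward the observer and the observer is heading toward the source.
General Doppler shift: f' = f · (v + v_o)/(v − v_s).
f' = 104.9 × (331 + 12)/(331 − 50) = 104.9 × 343/281 ≈ 128 Hz.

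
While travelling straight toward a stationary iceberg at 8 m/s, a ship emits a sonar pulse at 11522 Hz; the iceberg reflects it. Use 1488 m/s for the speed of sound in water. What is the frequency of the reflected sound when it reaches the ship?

The iceberg receives the sound from a moving source: f₁ = f₀ · v/(v − v_e) = 11522 × 1488/1480 ≈ 11584 Hz.
On the return leg the ship is a moving observer: f₂ = f₁ · (v + v_e)/v = 11584 × 1496/1488 ≈ 11647 Hz.
Equivalently f₂ = f₀ · (v + v_e)/(v − v_e).

11647 Hz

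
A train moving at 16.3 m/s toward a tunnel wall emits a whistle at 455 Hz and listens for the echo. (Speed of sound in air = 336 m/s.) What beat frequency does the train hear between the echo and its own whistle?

The tunnel wall receives the sound from a moving source: f₁ = f₀ · v/(v − v_e) = 455 × 336/319.7 ≈ 478.2 Hz.
On the return leg the train is a moving observer: f₂ = f₁ · (v + v_e)/v = 478.2 × 352.3/336 ≈ 501.4 Hz.
Beat against the emitted tone: |f₂ − f₀| = 2v_e·f₀/(v − v_e) = 2 × 16.3 × 455/319.7 ≈ 46.4 Hz.

46.4 Hz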